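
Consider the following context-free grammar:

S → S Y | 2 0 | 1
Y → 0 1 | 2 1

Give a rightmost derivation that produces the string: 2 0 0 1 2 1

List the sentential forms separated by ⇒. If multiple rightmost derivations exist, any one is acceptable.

S ⇒ S Y ⇒ S 2 1 ⇒ S Y 2 1 ⇒ S 0 1 2 1 ⇒ 2 0 0 1 2 1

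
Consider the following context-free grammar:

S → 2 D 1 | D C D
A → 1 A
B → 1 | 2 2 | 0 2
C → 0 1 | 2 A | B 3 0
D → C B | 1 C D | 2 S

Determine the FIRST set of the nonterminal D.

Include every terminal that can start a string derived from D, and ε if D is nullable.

We compute FIRST(D) using the standard algorithm.
FIRST(A) = {1}
FIRST(B) = {0, 1, 2}
FIRST(C) = {0, 1, 2}
FIRST(D) = {0, 1, 2}
FIRST(S) = {0, 1, 2}
Therefore, FIRST(D) = {0, 1, 2}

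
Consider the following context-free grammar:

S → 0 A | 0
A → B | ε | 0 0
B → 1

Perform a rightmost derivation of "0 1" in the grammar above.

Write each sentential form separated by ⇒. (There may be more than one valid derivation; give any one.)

S ⇒ 0 A ⇒ 0 B ⇒ 0 1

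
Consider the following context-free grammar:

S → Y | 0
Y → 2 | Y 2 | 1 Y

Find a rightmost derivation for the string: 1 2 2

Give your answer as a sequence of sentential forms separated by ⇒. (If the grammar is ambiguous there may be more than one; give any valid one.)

S ⇒ Y ⇒ Y 2 ⇒ 1 Y 2 ⇒ 1 2 2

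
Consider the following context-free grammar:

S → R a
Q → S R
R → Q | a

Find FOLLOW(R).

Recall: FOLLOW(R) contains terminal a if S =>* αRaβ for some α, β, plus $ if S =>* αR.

We compute FOLLOW(R) using the standard algorithm.
FOLLOW(S) starts with {$}.
FIRST(Q) = {a}
FIRST(R) = {a}
FIRST(S) = {a}
FOLLOW(Q) = {a}
FOLLOW(R) = {a}
FOLLOW(S) = {$, a}
Therefore, FOLLOW(R) = {a}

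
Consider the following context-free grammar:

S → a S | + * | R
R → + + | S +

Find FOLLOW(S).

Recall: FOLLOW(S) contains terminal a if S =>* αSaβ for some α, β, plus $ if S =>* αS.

We compute FOLLOW(S) using the standard algorithm.
FOLLOW(S) starts with {$}.
FIRST(R) = {+, a}
FIRST(S) = {+, a}
FOLLOW(R) = {$, +}
FOLLOW(S) = {$, +}
Therefore, FOLLOW(S) = {$, +}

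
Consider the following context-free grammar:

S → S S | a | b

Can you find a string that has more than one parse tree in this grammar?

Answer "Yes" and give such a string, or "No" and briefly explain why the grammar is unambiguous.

Yes - the string 'b b a a b' has two distinct parse trees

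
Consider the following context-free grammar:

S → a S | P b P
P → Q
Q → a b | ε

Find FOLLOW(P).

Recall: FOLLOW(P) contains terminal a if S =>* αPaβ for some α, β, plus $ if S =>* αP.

We compute FOLLOW(P) using the standard algorithm.
FOLLOW(S) starts with {$}.
FIRST(P) = {a, ε}
FIRST(Q) = {a, ε}
FIRST(S) = {a, b}
FOLLOW(P) = {$, b}
FOLLOW(Q) = {$, b}
FOLLOW(S) = {$}
Therefore, FOLLOW(P) = {$, b}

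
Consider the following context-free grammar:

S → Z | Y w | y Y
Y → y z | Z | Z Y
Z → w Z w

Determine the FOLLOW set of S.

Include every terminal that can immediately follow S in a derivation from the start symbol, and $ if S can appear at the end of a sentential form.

We compute FOLLOW(S) using the standard algorithm.
FOLLOW(S) starts with {$}.
FIRST(S) = {w, y}
FIRST(Y) = {w, y}
FIRST(Z) = {w}
FOLLOW(S) = {$}
FOLLOW(Y) = {$, w}
FOLLOW(Z) = {$, w, y}
Therefore, FOLLOW(S) = {$}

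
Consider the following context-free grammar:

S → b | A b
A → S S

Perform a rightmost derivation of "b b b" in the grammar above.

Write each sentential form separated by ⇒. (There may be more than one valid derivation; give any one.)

S ⇒ A b ⇒ S S b ⇒ S b b ⇒ b b b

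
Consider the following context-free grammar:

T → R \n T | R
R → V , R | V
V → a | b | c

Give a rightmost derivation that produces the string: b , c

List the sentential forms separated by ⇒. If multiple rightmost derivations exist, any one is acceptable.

T ⇒ R ⇒ V , R ⇒ V , V ⇒ V , c ⇒ b , c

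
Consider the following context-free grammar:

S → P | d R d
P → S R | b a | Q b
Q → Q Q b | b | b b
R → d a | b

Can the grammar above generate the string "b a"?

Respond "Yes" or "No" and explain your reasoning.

Yes - a valid derivation exists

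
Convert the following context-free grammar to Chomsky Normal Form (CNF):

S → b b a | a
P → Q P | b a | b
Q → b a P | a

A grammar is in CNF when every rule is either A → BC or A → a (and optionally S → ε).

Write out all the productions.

TB → b; TA → a; S → a; P → b; Q → a; S → TB X0; X0 → TB TA; P → Q P; P → TB TA; Q → TB X1; X1 → TA P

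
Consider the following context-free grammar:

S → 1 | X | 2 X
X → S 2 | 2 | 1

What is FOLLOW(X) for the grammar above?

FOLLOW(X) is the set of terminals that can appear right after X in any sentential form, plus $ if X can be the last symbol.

We compute FOLLOW(X) using the standard algorithm.
FOLLOW(S) starts with {$}.
FIRST(S) = {1, 2}
FIRST(X) = {1, 2}
FOLLOW(S) = {$, 2}
FOLLOW(X) = {$, 2}
Therefore, FOLLOW(X) = {$, 2}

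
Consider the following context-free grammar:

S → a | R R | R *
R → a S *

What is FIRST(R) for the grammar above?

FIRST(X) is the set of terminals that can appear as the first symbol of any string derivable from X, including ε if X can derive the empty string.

We compute FIRST(R) using the standard algorithm.
FIRST(R) = {a}
FIRST(S) = {a}
Therefore, FIRST(R) = {a}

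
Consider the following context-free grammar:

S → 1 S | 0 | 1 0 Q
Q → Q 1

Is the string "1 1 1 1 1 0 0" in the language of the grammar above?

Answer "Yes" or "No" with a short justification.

No - no valid derivation exists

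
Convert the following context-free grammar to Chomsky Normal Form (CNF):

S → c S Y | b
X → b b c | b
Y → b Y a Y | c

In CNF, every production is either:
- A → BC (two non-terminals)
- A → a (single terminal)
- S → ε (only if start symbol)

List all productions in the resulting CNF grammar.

TC → c; S → b; TB → b; X → b; TA → a; Y → c; S → TC X0; X0 → S Y; X → TB X1; X1 → TB TC; Y → TB X2; X2 → Y X3; X3 → TA Y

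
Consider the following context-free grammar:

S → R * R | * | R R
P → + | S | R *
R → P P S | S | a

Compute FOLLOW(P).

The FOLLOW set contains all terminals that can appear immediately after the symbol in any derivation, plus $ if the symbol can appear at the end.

We compute FOLLOW(P) using the standard algorithm.
FOLLOW(S) starts with {$}.
FIRST(P) = {*, +, a}
FIRST(R) = {*, +, a}
FIRST(S) = {*, +, a}
FOLLOW(P) = {*, +, a}
FOLLOW(R) = {$, *, +, a}
FOLLOW(S) = {$, *, +, a}
Therefore, FOLLOW(P) = {*, +, a}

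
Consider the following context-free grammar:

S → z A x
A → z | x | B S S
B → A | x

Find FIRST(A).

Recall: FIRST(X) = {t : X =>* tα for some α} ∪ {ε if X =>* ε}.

We compute FIRST(A) using the standard algorithm.
FIRST(A) = {x, z}
FIRST(B) = {x, z}
FIRST(S) = {z}
Therefore, FIRST(A) = {x, z}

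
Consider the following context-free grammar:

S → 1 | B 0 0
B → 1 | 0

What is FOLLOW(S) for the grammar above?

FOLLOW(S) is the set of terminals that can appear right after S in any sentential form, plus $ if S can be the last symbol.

We compute FOLLOW(S) using the standard algorithm.
FOLLOW(S) starts with {$}.
FIRST(B) = {0, 1}
FIRST(S) = {0, 1}
FOLLOW(B) = {0}
FOLLOW(S) = {$}
Therefore, FOLLOW(S) = {$}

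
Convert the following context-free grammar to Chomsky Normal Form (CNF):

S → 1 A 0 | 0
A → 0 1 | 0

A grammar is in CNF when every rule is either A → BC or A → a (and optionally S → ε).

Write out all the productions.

T1 → 1; T0 → 0; S → 0; A → 0; S → T1 X0; X0 → A T0; A → T0 T1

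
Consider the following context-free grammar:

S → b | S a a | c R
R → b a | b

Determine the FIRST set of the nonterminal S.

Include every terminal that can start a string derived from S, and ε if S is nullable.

We compute FIRST(S) using the standard algorithm.
FIRST(R) = {b}
FIRST(S) = {b, c}
Therefore, FIRST(S) = {b, c}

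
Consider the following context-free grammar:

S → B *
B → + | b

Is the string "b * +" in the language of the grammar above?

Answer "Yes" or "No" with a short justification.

No - no valid derivation exists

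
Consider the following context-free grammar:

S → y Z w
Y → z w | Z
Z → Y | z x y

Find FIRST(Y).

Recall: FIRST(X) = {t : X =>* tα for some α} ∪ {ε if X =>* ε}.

We compute FIRST(Y) using the standard algorithm.
FIRST(S) = {y}
FIRST(Y) = {z}
FIRST(Z) = {z}
Therefore, FIRST(Y) = {z}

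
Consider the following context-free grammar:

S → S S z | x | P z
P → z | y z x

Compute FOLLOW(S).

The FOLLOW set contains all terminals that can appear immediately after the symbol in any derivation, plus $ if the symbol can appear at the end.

We compute FOLLOW(S) using the standard algorithm.
FOLLOW(S) starts with {$}.
FIRST(P) = {y, z}
FIRST(S) = {x, y, z}
FOLLOW(P) = {z}
FOLLOW(S) = {$, x, y, z}
Therefore, FOLLOW(S) = {$, x, y, z}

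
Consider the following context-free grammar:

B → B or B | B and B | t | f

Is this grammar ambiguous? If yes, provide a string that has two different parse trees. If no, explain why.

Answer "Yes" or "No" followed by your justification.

Yes - the string 'f and t or f or f or f' has two distinct leftmost derivations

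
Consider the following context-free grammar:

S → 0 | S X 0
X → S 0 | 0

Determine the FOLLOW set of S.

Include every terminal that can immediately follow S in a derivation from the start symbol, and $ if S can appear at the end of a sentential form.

We compute FOLLOW(S) using the standard algorithm.
FOLLOW(S) starts with {$}.
FIRST(S) = {0}
FIRST(X) = {0}
FOLLOW(S) = {$, 0}
FOLLOW(X) = {0}
Therefore, FOLLOW(S) = {$, 0}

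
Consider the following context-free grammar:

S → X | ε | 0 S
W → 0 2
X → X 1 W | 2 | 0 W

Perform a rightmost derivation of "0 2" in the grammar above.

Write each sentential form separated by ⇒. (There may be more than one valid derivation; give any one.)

S ⇒ 0 S ⇒ 0 X ⇒ 0 2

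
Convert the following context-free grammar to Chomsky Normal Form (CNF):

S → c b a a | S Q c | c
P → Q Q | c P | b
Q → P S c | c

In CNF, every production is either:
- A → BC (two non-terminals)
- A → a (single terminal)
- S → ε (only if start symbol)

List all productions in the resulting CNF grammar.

TC → c; TB → b; TA → a; S → c; P → b; Q → c; S → TC X0; X0 → TB X1; X1 → TA TA; S → S X2; X2 → Q TC; P → Q Q; P → TC P; Q → P X3; X3 → S TC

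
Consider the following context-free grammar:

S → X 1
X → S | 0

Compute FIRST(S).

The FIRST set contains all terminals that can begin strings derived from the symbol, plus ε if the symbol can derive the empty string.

We compute FIRST(S) using the standard algorithm.
FIRST(S) = {0}
FIRST(X) = {0}
Therefore, FIRST(S) = {0}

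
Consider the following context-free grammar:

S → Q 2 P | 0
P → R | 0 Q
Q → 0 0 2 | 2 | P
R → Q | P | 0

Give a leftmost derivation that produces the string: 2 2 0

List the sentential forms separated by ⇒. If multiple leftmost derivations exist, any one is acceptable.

S ⇒ Q 2 P ⇒ 2 2 P ⇒ 2 2 R ⇒ 2 2 0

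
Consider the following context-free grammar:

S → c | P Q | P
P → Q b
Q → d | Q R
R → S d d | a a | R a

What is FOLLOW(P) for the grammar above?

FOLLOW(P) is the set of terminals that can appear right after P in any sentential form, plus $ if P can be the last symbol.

We compute FOLLOW(P) using the standard algorithm.
FOLLOW(S) starts with {$}.
FIRST(P) = {d}
FIRST(Q) = {d}
FIRST(R) = {a, c, d}
FIRST(S) = {c, d}
FOLLOW(P) = {$, d}
FOLLOW(Q) = {$, a, b, c, d}
FOLLOW(R) = {$, a, b, c, d}
FOLLOW(S) = {$, d}
Therefore, FOLLOW(P) = {$, d}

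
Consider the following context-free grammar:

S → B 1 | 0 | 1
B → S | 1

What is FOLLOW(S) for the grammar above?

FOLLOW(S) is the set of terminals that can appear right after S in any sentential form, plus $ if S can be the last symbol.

We compute FOLLOW(S) using the standard algorithm.
FOLLOW(S) starts with {$}.
FIRST(B) = {0, 1}
FIRST(S) = {0, 1}
FOLLOW(B) = {1}
FOLLOW(S) = {$, 1}
Therefore, FOLLOW(S) = {$, 1}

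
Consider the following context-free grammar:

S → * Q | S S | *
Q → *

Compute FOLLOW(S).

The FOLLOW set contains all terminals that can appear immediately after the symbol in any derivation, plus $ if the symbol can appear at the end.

We compute FOLLOW(S) using the standard algorithm.
FOLLOW(S) starts with {$}.
FIRST(Q) = {*}
FIRST(S) = {*}
FOLLOW(Q) = {$, *}
FOLLOW(S) = {$, *}
Therefore, FOLLOW(S) = {$, *}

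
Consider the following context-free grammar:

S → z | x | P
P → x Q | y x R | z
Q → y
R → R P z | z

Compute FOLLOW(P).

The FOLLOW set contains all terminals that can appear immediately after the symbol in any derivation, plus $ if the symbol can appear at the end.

We compute FOLLOW(P) using the standard algorithm.
FOLLOW(S) starts with {$}.
FIRST(P) = {x, y, z}
FIRST(Q) = {y}
FIRST(R) = {z}
FIRST(S) = {x, y, z}
FOLLOW(P) = {$, z}
FOLLOW(Q) = {$, z}
FOLLOW(R) = {$, x, y, z}
FOLLOW(S) = {$}
Therefore, FOLLOW(P) = {$, z}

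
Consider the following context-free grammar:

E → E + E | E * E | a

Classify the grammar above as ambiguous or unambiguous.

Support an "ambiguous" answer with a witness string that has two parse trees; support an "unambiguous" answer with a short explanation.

Ambiguous - the string 'a + a * a + a' has two distinct parse trees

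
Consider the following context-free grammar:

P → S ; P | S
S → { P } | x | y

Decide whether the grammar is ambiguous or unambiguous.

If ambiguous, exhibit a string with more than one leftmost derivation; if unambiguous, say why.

Unambiguous - every string in the language has a unique leftmost derivation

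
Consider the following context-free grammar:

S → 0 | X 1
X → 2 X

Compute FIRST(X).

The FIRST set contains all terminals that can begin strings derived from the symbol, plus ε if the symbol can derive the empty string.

We compute FIRST(X) using the standard algorithm.
FIRST(S) = {0, 2}
FIRST(X) = {2}
Therefore, FIRST(X) = {2}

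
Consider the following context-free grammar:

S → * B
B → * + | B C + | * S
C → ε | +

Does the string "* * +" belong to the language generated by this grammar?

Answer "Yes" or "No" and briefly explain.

Yes - a valid derivation exists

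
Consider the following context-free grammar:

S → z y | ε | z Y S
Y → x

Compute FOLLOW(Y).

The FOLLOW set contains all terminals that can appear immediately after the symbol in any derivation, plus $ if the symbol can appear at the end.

We compute FOLLOW(Y) using the standard algorithm.
FOLLOW(S) starts with {$}.
FIRST(S) = {z, ε}
FIRST(Y) = {x}
FOLLOW(S) = {$}
FOLLOW(Y) = {$, z}
Therefore, FOLLOW(Y) = {$, z}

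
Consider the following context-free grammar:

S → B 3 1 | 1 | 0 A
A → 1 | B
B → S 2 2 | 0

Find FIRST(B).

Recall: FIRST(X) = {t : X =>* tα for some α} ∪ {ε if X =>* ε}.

We compute FIRST(B) using the standard algorithm.
FIRST(A) = {0, 1}
FIRST(B) = {0, 1}
FIRST(S) = {0, 1}
Therefore, FIRST(B) = {0, 1}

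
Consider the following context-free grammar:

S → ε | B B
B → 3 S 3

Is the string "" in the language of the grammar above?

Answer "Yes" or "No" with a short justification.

Yes - a valid derivation exists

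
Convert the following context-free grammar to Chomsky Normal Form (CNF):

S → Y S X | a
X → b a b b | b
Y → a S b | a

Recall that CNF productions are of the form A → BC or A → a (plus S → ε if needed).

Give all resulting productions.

S → a; TB → b; TA → a; X → b; Y → a; S → Y X0; X0 → S X; X → TB X1; X1 → TA X2; X2 → TB TB; Y → TA X3; X3 → S TB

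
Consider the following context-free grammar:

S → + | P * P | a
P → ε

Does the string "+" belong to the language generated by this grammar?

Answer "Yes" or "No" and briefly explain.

Yes - a valid derivation exists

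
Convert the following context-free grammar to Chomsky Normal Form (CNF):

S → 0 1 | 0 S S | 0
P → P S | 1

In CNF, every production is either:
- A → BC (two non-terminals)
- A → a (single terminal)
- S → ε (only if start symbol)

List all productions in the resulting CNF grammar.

T0 → 0; T1 → 1; S → 0; P → 1; S → T0 T1; S → T0 X0; X0 → S S; P → P S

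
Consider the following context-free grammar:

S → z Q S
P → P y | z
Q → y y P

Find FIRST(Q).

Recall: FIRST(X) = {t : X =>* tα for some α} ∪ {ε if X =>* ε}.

We compute FIRST(Q) using the standard algorithm.
FIRST(P) = {z}
FIRST(Q) = {y}
FIRST(S) = {z}
Therefore, FIRST(Q) = {y}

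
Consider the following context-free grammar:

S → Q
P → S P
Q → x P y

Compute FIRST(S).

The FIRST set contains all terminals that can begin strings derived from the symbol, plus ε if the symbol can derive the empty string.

We compute FIRST(S) using the standard algorithm.
FIRST(P) = {x}
FIRST(Q) = {x}
FIRST(S) = {x}
Therefore, FIRST(S) = {x}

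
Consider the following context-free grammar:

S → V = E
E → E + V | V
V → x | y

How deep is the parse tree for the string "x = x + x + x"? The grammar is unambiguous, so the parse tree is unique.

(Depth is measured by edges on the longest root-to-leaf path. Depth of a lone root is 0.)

5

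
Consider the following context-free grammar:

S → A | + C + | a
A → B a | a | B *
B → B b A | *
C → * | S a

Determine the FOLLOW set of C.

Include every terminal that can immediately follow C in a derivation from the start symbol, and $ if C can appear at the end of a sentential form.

We compute FOLLOW(C) using the standard algorithm.
FOLLOW(S) starts with {$}.
FIRST(A) = {*, a}
FIRST(B) = {*}
FIRST(C) = {*, +, a}
FIRST(S) = {*, +, a}
FOLLOW(A) = {$, *, a, b}
FOLLOW(B) = {*, a, b}
FOLLOW(C) = {+}
FOLLOW(S) = {$, a}
Therefore, FOLLOW(C) = {+}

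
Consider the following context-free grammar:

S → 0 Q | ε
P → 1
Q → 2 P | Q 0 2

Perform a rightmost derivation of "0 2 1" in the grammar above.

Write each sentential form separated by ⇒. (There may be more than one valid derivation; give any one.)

S ⇒ 0 Q ⇒ 0 2 P ⇒ 0 2 1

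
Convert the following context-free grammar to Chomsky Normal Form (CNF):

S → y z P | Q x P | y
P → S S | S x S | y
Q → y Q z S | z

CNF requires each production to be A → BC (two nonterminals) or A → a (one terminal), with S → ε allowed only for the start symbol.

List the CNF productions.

TY → y; TZ → z; TX → x; S → y; P → y; Q → z; S → TY X0; X0 → TZ P; S → Q X1; X1 → TX P; P → S S; P → S X2; X2 → TX S; Q → TY X3; X3 → Q X4; X4 → TZ S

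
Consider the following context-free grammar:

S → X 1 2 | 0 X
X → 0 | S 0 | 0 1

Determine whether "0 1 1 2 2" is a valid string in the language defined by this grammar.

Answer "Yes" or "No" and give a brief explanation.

No - no valid derivation exists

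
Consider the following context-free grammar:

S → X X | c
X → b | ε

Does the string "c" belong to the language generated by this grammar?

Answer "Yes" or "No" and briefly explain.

Yes - a valid derivation exists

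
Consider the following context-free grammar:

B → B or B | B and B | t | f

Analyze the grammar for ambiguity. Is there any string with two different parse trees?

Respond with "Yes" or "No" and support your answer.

Yes - the string 'f and t or f or t or t' has two distinct parse trees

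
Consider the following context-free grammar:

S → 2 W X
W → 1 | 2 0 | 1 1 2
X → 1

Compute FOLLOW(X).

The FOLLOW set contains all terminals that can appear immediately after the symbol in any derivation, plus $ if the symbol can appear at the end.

We compute FOLLOW(X) using the standard algorithm.
FOLLOW(S) starts with {$}.
FIRST(S) = {2}
FIRST(W) = {1, 2}
FIRST(X) = {1}
FOLLOW(S) = {$}
FOLLOW(W) = {1}
FOLLOW(X) = {$}
Therefore, FOLLOW(X) = {$}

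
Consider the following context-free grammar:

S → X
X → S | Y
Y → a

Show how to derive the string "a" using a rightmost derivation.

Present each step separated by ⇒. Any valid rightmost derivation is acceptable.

S ⇒ X ⇒ Y ⇒ a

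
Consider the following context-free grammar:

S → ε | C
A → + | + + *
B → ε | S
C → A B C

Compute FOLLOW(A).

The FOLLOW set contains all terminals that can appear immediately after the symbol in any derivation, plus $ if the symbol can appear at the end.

We compute FOLLOW(A) using the standard algorithm.
FOLLOW(S) starts with {$}.
FIRST(A) = {+}
FIRST(B) = {+, ε}
FIRST(C) = {+}
FIRST(S) = {+, ε}
FOLLOW(A) = {+}
FOLLOW(B) = {+}
FOLLOW(C) = {$, +}
FOLLOW(S) = {$, +}
Therefore, FOLLOW(A) = {+}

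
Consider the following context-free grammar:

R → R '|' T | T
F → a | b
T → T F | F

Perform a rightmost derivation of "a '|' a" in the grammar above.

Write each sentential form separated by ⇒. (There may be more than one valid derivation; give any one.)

R ⇒ R '|' T ⇒ R '|' F ⇒ R '|' a ⇒ T '|' a ⇒ F '|' a ⇒ a '|' a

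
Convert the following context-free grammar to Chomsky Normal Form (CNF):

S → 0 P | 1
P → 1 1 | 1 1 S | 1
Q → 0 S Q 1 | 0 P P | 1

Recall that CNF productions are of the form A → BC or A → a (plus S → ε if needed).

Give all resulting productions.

T0 → 0; S → 1; T1 → 1; P → 1; Q → 1; S → T0 P; P → T1 T1; P → T1 X0; X0 → T1 S; Q → T0 X1; X1 → S X2; X2 → Q T1; Q → T0 X3; X3 → P P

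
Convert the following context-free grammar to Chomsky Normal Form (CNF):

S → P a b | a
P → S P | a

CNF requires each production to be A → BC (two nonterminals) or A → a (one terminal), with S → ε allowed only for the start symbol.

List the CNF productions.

TA → a; TB → b; S → a; P → a; S → P X0; X0 → TA TB; P → S P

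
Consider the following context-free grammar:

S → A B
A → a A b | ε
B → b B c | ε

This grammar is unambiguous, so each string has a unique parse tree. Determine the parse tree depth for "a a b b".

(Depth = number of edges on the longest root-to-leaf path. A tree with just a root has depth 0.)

4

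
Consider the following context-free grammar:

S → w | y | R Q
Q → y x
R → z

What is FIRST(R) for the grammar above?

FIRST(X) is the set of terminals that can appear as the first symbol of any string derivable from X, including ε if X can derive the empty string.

We compute FIRST(R) using the standard algorithm.
FIRST(Q) = {y}
FIRST(R) = {z}
FIRST(S) = {w, y, z}
Therefore, FIRST(R) = {z}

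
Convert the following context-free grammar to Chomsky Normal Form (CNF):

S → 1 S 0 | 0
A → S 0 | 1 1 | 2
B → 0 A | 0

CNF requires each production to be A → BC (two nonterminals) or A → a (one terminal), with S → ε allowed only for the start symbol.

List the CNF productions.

T1 → 1; T0 → 0; S → 0; A → 2; B → 0; S → T1 X0; X0 → S T0; A → S T0; A → T1 T1; B → T0 A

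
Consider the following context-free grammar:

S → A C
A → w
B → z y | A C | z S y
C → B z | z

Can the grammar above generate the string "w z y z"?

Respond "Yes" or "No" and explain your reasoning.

Yes - a valid derivation exists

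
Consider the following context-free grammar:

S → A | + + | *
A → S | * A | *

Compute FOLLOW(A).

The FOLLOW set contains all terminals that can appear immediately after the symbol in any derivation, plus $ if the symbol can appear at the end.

We compute FOLLOW(A) using the standard algorithm.
FOLLOW(S) starts with {$}.
FIRST(A) = {*, +}
FIRST(S) = {*, +}
FOLLOW(A) = {$}
FOLLOW(S) = {$}
Therefore, FOLLOW(A) = {$}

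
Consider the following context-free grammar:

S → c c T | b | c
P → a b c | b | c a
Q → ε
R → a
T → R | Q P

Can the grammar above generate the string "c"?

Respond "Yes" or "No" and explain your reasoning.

Yes - a valid derivation exists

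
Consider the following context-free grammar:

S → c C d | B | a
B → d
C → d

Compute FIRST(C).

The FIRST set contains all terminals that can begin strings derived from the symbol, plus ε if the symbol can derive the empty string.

We compute FIRST(C) using the standard algorithm.
FIRST(B) = {d}
FIRST(C) = {d}
FIRST(S) = {a, c, d}
Therefore, FIRST(C) = {d}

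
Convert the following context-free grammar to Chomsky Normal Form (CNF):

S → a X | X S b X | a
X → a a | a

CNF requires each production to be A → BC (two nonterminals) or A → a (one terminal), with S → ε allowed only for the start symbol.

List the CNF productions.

TA → a; TB → b; S → a; X → a; S → TA X; S → X X0; X0 → S X1; X1 → TB X; X → TA TA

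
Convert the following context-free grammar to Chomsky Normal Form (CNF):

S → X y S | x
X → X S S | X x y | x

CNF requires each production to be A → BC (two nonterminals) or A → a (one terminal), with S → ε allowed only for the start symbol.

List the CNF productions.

TY → y; S → x; TX → x; X → x; S → X X0; X0 → TY S; X → X X1; X1 → S S; X → X X2; X2 → TX TY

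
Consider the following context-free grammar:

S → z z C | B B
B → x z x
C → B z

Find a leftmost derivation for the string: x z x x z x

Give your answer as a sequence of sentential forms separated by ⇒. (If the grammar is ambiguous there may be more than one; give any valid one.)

S ⇒ B B ⇒ x z x B ⇒ x z x x z x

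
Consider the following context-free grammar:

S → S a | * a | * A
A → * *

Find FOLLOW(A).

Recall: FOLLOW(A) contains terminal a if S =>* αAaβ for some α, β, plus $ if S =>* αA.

We compute FOLLOW(A) using the standard algorithm.
FOLLOW(S) starts with {$}.
FIRST(A) = {*}
FIRST(S) = {*}
FOLLOW(A) = {$, a}
FOLLOW(S) = {$, a}
Therefore, FOLLOW(A) = {$, a}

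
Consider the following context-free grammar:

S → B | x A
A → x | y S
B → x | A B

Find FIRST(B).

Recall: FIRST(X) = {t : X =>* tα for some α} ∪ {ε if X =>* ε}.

We compute FIRST(B) using the standard algorithm.
FIRST(A) = {x, y}
FIRST(B) = {x, y}
FIRST(S) = {x, y}
Therefore, FIRST(B) = {x, y}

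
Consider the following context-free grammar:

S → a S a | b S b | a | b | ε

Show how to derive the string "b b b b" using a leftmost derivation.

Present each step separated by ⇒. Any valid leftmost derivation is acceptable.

S ⇒ b S b ⇒ b b S b b ⇒ b b b b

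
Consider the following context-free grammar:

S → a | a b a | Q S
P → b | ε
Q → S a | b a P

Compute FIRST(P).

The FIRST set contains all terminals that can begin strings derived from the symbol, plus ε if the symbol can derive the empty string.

We compute FIRST(P) using the standard algorithm.
FIRST(P) = {b, ε}
FIRST(Q) = {a, b}
FIRST(S) = {a, b}
Therefore, FIRST(P) = {b, ε}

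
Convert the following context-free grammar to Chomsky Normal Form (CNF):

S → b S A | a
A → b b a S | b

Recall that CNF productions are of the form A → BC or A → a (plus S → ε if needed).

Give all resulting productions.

TB → b; S → a; TA → a; A → b; S → TB X0; X0 → S A; A → TB X1; X1 → TB X2; X2 → TA S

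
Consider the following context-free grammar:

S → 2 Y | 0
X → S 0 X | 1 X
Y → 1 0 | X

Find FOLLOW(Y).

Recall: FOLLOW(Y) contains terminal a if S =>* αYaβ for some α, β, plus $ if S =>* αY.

We compute FOLLOW(Y) using the standard algorithm.
FOLLOW(S) starts with {$}.
FIRST(S) = {0, 2}
FIRST(X) = {0, 1, 2}
FIRST(Y) = {0, 1, 2}
FOLLOW(S) = {$, 0}
FOLLOW(X) = {$, 0}
FOLLOW(Y) = {$, 0}
Therefore, FOLLOW(Y) = {$, 0}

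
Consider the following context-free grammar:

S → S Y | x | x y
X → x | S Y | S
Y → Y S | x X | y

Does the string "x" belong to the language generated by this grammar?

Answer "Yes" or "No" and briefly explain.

Yes - a valid derivation exists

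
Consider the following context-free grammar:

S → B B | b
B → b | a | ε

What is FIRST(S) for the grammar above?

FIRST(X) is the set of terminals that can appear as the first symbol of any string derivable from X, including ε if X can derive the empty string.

We compute FIRST(S) using the standard algorithm.
FIRST(B) = {a, b, ε}
FIRST(S) = {a, b, ε}
Therefore, FIRST(S) = {a, b, ε}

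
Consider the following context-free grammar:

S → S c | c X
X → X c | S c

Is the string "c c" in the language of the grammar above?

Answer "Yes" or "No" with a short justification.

No - no valid derivation exists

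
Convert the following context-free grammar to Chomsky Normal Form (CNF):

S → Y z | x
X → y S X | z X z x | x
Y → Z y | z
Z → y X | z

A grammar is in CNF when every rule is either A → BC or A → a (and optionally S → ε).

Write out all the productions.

TZ → z; S → x; TY → y; TX → x; X → x; Y → z; Z → z; S → Y TZ; X → TY X0; X0 → S X; X → TZ X1; X1 → X X2; X2 → TZ TX; Y → Z TY; Z → TY X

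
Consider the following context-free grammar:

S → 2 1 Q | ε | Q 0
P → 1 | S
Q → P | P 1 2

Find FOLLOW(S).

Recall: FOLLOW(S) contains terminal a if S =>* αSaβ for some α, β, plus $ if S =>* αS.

We compute FOLLOW(S) using the standard algorithm.
FOLLOW(S) starts with {$}.
FIRST(P) = {0, 1, 2, ε}
FIRST(Q) = {0, 1, 2, ε}
FIRST(S) = {0, 1, 2, ε}
FOLLOW(P) = {$, 0, 1}
FOLLOW(Q) = {$, 0, 1}
FOLLOW(S) = {$, 0, 1}
Therefore, FOLLOW(S) = {$, 0, 1}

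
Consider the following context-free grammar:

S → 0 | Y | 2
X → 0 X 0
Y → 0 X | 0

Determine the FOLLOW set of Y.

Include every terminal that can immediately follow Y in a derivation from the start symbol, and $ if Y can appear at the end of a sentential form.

We compute FOLLOW(Y) using the standard algorithm.
FOLLOW(S) starts with {$}.
FIRST(S) = {0, 2}
FIRST(X) = {0}
FIRST(Y) = {0}
FOLLOW(S) = {$}
FOLLOW(X) = {$, 0}
FOLLOW(Y) = {$}
Therefore, FOLLOW(Y) = {$}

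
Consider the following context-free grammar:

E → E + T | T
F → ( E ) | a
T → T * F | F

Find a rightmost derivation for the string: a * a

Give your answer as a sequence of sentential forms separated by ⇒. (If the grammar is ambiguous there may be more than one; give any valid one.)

E ⇒ T ⇒ T * F ⇒ T * a ⇒ F * a ⇒ a * a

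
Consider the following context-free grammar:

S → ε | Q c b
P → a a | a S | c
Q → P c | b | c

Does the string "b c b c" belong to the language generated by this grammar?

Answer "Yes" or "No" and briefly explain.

No - no valid derivation exists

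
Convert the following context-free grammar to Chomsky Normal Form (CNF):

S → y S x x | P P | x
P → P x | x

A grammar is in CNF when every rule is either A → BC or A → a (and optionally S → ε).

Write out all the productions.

TY → y; TX → x; S → x; P → x; S → TY X0; X0 → S X1; X1 → TX TX; S → P P; P → P TX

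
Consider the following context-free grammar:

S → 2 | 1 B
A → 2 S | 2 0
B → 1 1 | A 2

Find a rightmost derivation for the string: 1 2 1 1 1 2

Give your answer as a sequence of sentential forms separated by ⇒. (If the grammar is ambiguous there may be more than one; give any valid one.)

S ⇒ 1 B ⇒ 1 A 2 ⇒ 1 2 S 2 ⇒ 1 2 1 B 2 ⇒ 1 2 1 1 1 2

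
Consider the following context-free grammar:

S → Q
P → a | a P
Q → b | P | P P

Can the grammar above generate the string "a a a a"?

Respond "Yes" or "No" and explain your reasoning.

Yes - a valid derivation exists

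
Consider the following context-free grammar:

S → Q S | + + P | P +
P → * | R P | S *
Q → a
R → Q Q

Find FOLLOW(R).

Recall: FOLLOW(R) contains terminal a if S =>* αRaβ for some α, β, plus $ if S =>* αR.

We compute FOLLOW(R) using the standard algorithm.
FOLLOW(S) starts with {$}.
FIRST(P) = {*, +, a}
FIRST(Q) = {a}
FIRST(R) = {a}
FIRST(S) = {*, +, a}
FOLLOW(P) = {$, *, +}
FOLLOW(Q) = {*, +, a}
FOLLOW(R) = {*, +, a}
FOLLOW(S) = {$, *}
Therefore, FOLLOW(R) = {*, +, a}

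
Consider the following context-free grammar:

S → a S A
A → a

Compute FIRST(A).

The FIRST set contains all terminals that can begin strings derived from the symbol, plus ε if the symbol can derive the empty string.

We compute FIRST(A) using the standard algorithm.
FIRST(A) = {a}
FIRST(S) = {a}
Therefore, FIRST(A) = {a}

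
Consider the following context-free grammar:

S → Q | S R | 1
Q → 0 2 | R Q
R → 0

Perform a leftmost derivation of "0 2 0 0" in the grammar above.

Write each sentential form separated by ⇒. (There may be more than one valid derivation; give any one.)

S ⇒ S R ⇒ S R R ⇒ Q R R ⇒ 0 2 R R ⇒ 0 2 0 R ⇒ 0 2 0 0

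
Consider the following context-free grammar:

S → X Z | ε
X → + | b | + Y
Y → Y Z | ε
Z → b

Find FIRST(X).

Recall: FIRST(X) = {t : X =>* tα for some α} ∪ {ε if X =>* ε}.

We compute FIRST(X) using the standard algorithm.
FIRST(S) = {+, b, ε}
FIRST(X) = {+, b}
FIRST(Y) = {b, ε}
FIRST(Z) = {b}
Therefore, FIRST(X) = {+, b}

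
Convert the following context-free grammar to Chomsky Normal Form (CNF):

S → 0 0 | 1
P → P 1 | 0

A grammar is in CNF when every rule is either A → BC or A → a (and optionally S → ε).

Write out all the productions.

T0 → 0; S → 1; T1 → 1; P → 0; S → T0 T0; P → P T1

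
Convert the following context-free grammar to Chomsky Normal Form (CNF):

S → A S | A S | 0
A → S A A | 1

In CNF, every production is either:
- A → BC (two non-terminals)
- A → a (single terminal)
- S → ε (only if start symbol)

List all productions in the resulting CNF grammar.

S → 0; A → 1; S → A S; S → A S; A → S X0; X0 → A A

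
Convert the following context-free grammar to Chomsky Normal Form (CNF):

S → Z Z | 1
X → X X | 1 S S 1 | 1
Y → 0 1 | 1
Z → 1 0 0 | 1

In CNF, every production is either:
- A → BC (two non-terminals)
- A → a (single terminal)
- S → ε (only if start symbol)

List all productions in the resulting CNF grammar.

S → 1; T1 → 1; X → 1; T0 → 0; Y → 1; Z → 1; S → Z Z; X → X X; X → T1 X0; X0 → S X1; X1 → S T1; Y → T0 T1; Z → T1 X2; X2 → T0 T0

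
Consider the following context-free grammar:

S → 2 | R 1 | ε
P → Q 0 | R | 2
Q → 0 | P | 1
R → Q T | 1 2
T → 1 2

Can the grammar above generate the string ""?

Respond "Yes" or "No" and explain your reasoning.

Yes - a valid derivation exists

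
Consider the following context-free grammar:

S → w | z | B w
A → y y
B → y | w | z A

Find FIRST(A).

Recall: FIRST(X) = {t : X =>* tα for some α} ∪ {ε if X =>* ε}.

We compute FIRST(A) using the standard algorithm.
FIRST(A) = {y}
FIRST(B) = {w, y, z}
FIRST(S) = {w, y, z}
Therefore, FIRST(A) = {y}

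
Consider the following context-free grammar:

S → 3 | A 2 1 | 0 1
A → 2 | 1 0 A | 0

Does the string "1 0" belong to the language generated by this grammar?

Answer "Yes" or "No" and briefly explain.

No - no valid derivation exists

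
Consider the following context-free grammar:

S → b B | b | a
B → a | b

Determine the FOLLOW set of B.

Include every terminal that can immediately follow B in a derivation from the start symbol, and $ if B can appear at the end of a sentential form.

We compute FOLLOW(B) using the standard algorithm.
FOLLOW(S) starts with {$}.
FIRST(B) = {a, b}
FIRST(S) = {a, b}
FOLLOW(B) = {$}
FOLLOW(S) = {$}
Therefore, FOLLOW(B) = {$}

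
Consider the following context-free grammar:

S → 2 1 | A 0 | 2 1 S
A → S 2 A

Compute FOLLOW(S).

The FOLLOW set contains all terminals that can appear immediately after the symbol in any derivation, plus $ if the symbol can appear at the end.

We compute FOLLOW(S) using the standard algorithm.
FOLLOW(S) starts with {$}.
FIRST(A) = {2}
FIRST(S) = {2}
FOLLOW(A) = {0}
FOLLOW(S) = {$, 2}
Therefore, FOLLOW(S) = {$, 2}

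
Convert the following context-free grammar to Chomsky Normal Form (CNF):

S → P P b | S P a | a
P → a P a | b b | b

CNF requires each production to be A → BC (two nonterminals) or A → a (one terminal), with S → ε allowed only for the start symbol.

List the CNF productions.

TB → b; TA → a; S → a; P → b; S → P X0; X0 → P TB; S → S X1; X1 → P TA; P → TA X2; X2 → P TA; P → TB TB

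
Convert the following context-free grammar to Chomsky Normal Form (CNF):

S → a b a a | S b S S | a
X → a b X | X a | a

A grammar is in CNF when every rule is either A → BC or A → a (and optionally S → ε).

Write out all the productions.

TA → a; TB → b; S → a; X → a; S → TA X0; X0 → TB X1; X1 → TA TA; S → S X2; X2 → TB X3; X3 → S S; X → TA X4; X4 → TB X; X → X TA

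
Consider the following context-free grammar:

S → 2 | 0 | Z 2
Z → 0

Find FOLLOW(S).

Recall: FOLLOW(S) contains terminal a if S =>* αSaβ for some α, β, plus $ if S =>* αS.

We compute FOLLOW(S) using the standard algorithm.
FOLLOW(S) starts with {$}.
FIRST(S) = {0, 2}
FIRST(Z) = {0}
FOLLOW(S) = {$}
FOLLOW(Z) = {2}
Therefore, FOLLOW(S) = {$}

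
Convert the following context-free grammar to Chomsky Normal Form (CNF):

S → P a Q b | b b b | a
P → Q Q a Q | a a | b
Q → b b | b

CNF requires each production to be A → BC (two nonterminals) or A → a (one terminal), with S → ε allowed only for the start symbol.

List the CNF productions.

TA → a; TB → b; S → a; P → b; Q → b; S → P X0; X0 → TA X1; X1 → Q TB; S → TB X2; X2 → TB TB; P → Q X3; X3 → Q X4; X4 → TA Q; P → TA TA; Q → TB TB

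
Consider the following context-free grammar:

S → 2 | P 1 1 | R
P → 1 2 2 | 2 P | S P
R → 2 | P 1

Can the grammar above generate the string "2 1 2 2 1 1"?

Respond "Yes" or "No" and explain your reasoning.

Yes - a valid derivation exists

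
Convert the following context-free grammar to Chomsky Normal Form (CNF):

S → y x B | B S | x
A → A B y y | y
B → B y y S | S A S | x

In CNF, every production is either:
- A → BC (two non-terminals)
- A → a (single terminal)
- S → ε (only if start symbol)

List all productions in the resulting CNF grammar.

TY → y; TX → x; S → x; A → y; B → x; S → TY X0; X0 → TX B; S → B S; A → A X1; X1 → B X2; X2 → TY TY; B → B X3; X3 → TY X4; X4 → TY S; B → S X5; X5 → A S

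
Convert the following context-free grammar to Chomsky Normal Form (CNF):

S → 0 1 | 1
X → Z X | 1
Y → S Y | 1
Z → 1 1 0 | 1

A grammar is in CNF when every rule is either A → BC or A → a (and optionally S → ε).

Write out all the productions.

T0 → 0; T1 → 1; S → 1; X → 1; Y → 1; Z → 1; S → T0 T1; X → Z X; Y → S Y; Z → T1 X0; X0 → T1 T0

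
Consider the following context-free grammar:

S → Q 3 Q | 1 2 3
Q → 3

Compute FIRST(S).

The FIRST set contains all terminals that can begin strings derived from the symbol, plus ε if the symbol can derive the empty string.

We compute FIRST(S) using the standard algorithm.
FIRST(Q) = {3}
FIRST(S) = {1, 3}
Therefore, FIRST(S) = {1, 3}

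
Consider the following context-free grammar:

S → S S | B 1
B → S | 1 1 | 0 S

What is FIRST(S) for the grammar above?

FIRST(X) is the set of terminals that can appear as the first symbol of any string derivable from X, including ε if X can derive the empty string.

We compute FIRST(S) using the standard algorithm.
FIRST(B) = {0, 1}
FIRST(S) = {0, 1}
Therefore, FIRST(S) = {0, 1}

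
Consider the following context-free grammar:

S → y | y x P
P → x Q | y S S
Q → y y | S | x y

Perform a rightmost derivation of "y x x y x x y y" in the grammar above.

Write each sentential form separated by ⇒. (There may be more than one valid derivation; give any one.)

S ⇒ y x P ⇒ y x x Q ⇒ y x x S ⇒ y x x y x P ⇒ y x x y x x Q ⇒ y x x y x x y y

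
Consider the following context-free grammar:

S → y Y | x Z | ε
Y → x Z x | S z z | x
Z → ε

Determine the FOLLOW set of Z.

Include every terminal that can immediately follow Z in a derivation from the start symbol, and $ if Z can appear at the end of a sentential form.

We compute FOLLOW(Z) using the standard algorithm.
FOLLOW(S) starts with {$}.
FIRST(S) = {x, y, ε}
FIRST(Y) = {x, y, z}
FIRST(Z) = {ε}
FOLLOW(S) = {$, z}
FOLLOW(Y) = {$, z}
FOLLOW(Z) = {$, x, z}
Therefore, FOLLOW(Z) = {$, x, z}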